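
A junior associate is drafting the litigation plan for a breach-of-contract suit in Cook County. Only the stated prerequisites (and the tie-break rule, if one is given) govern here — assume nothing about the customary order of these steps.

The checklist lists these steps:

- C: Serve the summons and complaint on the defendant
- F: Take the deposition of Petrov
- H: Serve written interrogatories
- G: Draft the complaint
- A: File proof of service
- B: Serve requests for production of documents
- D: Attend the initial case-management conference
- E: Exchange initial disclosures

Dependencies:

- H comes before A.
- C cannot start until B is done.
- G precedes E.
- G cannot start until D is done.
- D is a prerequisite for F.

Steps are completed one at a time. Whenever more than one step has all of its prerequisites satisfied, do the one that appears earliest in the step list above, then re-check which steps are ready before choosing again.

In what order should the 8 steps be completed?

Nothing is required for H, B and D. H is listed earlier → H first.
A, B and D are all available; A is listed earlier → A.
Now B and D have their prerequisites met. B is listed earlier, so B next.
C and D are both available; C is listed earlier → C.
Next only D has its prerequisites met → D.
Now F and G have their prerequisites met. F is listed earlier, so F next.
That leaves G as the only ready step → G.
E needed G, now all done → E.

H, A, B, C, D, F, G, E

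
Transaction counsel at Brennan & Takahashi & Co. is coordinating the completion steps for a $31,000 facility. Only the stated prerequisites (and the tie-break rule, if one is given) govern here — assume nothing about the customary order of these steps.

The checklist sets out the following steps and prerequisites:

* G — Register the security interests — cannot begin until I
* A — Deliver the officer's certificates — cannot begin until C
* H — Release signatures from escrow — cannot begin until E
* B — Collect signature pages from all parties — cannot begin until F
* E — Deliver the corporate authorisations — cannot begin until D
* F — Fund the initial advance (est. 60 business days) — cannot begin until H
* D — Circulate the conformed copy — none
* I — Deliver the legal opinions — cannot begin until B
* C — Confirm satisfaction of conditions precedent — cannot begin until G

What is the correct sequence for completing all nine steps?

D, E, H, F, B, I, G, C, A

Only D has no prerequisites, so it is first.
E needed D, now all done → E.
H needed E, now all done → H.
F is the only step now ready → F.
That leaves B as the only ready step → B.
I is the only step now ready → I.
Next only G has its prerequisites met → G.
C needed G, now all done → C.
That leaves A as the only ready step → A.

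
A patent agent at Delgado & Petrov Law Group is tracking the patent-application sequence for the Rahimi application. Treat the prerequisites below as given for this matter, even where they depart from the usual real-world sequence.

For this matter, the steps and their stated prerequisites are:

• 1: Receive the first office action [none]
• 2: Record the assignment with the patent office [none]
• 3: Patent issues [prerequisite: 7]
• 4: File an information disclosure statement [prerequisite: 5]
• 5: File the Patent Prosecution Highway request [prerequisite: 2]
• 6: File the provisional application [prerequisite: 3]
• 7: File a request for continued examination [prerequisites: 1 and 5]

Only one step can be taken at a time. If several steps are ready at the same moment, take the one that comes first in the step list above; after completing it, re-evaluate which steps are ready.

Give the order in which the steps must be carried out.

1, 2, 5, 4, 7, 3, 6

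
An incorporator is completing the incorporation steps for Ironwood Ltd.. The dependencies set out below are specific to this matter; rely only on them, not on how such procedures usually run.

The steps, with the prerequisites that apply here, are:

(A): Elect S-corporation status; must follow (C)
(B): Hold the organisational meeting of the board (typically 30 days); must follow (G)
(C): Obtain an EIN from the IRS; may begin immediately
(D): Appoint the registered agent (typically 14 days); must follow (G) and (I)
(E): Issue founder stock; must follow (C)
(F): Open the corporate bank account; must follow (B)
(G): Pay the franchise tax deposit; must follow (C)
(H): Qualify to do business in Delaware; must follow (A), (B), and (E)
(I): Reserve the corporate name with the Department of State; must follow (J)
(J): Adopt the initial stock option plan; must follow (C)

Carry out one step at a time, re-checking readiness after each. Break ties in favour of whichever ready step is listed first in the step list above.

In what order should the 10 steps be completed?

(C) → (A) → (E) → (G) → (B) → (F) → (H) → (J) → (I) → (D)

(C) is the only step with nothing outstanding, so it goes first.
(A), (E), (G) and (J) are all available; (A) is listed earlier → (A).
Now (E), (G) and (J) have their prerequisites met. (E) is listed earlier, so (E) next.
(G) and (J) are both available; (G) is listed earlier → (G).
(B) and (J) are both available; (B) is listed earlier → (B).
(F) and (H) now also ready, so the ready set is {(F), (H), (J)}; (F) is listed earlier → (F).
(H) and (J) are both available; (H) is listed earlier → (H).
That leaves (J) as the only ready step → (J).
That leaves (I) as the only ready step → (I).
(D) needed (G) and (I), now all done → (D).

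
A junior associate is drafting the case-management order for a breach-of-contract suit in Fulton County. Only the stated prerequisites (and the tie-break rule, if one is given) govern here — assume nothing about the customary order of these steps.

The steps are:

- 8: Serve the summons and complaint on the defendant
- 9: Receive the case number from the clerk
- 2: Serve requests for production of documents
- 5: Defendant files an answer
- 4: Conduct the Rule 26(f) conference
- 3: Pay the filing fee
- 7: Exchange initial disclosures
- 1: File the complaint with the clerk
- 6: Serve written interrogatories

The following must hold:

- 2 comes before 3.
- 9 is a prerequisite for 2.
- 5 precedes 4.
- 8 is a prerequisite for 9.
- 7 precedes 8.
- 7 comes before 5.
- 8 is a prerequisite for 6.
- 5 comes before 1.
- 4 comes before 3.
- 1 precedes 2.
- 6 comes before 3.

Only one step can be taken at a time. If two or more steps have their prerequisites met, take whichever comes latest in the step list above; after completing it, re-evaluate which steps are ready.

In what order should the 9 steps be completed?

7 is the only step with nothing outstanding, so it goes first.
Now 5 and 8 have their prerequisites met. 5 is listed later, so 5 next.
1, 4 and 8 are all available; 1 is listed later → 1.
4 and 8 are both available; 4 is listed later → 4.
8 needed 7, now all done → 8.
Ready: 6 and 9. 6 is listed later → 6.
Next only 9 has its prerequisites met → 9.
2 is the only step now ready → 2.
Next only 3 has its prerequisites met → 3.

7, 5, 1, 4, 8, 6, 9, 2, 3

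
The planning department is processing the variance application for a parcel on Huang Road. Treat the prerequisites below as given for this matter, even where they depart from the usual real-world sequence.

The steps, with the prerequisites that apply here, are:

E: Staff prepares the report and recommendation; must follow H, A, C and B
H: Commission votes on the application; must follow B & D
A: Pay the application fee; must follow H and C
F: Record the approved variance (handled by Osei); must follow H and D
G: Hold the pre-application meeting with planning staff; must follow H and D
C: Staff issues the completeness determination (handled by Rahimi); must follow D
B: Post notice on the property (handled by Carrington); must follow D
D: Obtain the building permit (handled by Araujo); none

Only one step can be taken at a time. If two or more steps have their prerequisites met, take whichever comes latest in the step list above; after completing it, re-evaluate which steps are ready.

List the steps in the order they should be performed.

D B C H G F A E

Only D has no prerequisites, so it is first.
Ready: B and C. B is listed later → B.
H now also ready, so the ready set is {C, H}; C is listed later → C.
Next only H has its prerequisites met → H.
Ready: G, F and A. G is listed later → G.
Now F and A have their prerequisites met. F is listed later, so F next.
That leaves A as the only ready step → A.
E is the only step now ready → E.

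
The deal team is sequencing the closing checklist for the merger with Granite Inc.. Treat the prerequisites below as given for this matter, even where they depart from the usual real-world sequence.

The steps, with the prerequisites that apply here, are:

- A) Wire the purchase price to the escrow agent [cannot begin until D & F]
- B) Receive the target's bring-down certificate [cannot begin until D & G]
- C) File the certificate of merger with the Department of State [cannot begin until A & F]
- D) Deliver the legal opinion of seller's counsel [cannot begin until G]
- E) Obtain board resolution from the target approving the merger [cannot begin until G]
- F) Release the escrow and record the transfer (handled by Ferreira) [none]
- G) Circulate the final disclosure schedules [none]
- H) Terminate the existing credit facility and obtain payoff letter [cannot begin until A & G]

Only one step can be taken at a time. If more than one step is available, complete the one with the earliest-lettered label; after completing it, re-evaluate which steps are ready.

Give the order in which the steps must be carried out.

F G D A B C E H

Nothing is required for F and G. F has the earlier label → F first.
G is the only step now ready → G.
Now D and E have their prerequisites met. D has the earlier label, so D next.
A, B and E are all available; A has the earlier label → A.
C and H now also ready, so the ready set is {B, C, E, H}; B has the earlier label → B.
Ready: C, E and H. C has the earlier label → C.
E and H are both available; E has the earlier label → E.
That leaves H as the only ready step → H.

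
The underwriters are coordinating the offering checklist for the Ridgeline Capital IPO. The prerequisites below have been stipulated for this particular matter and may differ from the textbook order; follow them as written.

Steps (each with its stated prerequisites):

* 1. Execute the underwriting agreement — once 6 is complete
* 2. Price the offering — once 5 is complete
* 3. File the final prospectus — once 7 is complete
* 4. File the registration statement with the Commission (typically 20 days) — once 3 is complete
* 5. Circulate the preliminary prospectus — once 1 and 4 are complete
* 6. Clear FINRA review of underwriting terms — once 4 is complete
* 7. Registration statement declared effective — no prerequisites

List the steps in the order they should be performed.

7 3 4 6 1 5 2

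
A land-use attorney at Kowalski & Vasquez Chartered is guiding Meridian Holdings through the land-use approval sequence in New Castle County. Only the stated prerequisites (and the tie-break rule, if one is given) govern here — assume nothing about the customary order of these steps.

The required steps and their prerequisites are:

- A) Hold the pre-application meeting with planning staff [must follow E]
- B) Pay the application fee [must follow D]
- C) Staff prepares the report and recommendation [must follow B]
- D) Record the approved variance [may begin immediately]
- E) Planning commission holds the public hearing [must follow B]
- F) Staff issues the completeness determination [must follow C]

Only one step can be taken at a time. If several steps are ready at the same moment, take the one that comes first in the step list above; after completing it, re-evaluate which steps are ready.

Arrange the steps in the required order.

D is the only step with nothing outstanding, so it goes first.
B is the only step now ready → B.
Now C and E have their prerequisites met. C is listed earlier, so C next.
Ready: E and F. E is listed earlier → E.
A now also ready, so the ready set is {A, F}; A is listed earlier → A.
F is the only step now ready → F.

D, B, C, E, A, F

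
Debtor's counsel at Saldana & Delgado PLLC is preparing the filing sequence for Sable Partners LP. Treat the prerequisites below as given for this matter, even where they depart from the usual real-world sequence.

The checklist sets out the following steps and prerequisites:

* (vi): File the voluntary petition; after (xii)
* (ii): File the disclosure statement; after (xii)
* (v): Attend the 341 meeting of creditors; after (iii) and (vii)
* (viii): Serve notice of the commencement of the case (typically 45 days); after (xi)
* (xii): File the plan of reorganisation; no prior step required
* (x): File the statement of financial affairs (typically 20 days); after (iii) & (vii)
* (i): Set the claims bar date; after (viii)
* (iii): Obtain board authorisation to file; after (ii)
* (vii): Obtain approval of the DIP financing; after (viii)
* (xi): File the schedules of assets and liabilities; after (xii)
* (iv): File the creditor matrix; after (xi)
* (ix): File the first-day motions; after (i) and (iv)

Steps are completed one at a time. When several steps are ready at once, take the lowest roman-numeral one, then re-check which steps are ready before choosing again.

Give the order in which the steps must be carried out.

(xii) (ii) (iii) (vi) (xi) (iv) (viii) (i) (vii) (v) (ix) (x)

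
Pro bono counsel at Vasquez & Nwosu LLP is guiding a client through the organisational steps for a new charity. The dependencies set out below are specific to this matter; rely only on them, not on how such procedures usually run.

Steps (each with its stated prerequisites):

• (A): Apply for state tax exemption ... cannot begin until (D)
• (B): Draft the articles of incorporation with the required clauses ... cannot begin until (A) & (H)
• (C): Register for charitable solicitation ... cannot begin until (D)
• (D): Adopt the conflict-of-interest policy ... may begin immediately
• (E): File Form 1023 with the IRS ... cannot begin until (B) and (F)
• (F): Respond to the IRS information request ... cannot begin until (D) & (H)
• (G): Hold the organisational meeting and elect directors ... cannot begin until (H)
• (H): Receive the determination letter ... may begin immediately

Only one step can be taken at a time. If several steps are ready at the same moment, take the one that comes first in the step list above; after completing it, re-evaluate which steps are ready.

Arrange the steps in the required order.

(D), (A), (C), (H), (B), (F), (E), (G)

Nothing is required for (D) and (H). (D) is listed earlier → (D) first.
(A), (C) and (H) are all available; (A) is listed earlier → (A).
(C) and (H) are both available; (C) is listed earlier → (C).
Next only (H) has its prerequisites met → (H).
Now (B), (F) and (G) have their prerequisites met. (B) is listed earlier, so (B) next.
Ready: (F) and (G). (F) is listed earlier → (F).
Ready: (E) and (G). (E) is listed earlier → (E).
(G) is the only step now ready → (G).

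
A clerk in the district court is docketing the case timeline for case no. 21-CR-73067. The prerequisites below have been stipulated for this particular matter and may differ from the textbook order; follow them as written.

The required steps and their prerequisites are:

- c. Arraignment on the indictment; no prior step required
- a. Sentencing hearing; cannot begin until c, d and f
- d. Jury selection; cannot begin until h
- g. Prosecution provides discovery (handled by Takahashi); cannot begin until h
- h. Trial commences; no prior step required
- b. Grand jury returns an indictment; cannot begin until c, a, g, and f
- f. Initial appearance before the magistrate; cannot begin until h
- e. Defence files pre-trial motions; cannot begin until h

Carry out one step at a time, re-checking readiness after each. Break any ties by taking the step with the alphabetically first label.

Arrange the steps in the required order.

c and h have no prerequisites; c has the earlier label, so c is first.
Next only h has its prerequisites met → h.
d, e, f and g are all available; d has the earlier label → d.
Now e, f and g have their prerequisites met. e has the earlier label, so e next.
Now f and g have their prerequisites met. f has the earlier label, so f next.
Ready: a and g. a has the earlier label → a.
Next only g has its prerequisites met → g.
b needed a, c, f and g, now all done → b.

c → h → d → e → f → a → g → b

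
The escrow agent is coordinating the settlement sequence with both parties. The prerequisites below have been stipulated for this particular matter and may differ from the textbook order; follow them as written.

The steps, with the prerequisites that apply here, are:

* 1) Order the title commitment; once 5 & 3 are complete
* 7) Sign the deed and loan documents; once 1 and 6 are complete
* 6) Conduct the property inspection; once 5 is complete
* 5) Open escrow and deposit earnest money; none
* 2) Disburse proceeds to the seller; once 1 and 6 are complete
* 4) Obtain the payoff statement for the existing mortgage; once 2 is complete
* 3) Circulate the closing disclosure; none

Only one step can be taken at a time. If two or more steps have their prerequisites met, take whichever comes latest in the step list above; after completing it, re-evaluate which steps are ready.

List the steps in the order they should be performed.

3, 5, 6, 1, 2, 4, 7

Nothing is required for 3 and 5. 3 is listed later → 3 first.
Next only 5 has its prerequisites met → 5.
Now 6 and 1 have their prerequisites met. 6 is listed later, so 6 next.
1 needed 3 and 5, now all done → 1.
Now 2 and 7 have their prerequisites met. 2 is listed later, so 2 next.
4 and 7 are both available; 4 is listed later → 4.
Next only 7 has its prerequisites met → 7.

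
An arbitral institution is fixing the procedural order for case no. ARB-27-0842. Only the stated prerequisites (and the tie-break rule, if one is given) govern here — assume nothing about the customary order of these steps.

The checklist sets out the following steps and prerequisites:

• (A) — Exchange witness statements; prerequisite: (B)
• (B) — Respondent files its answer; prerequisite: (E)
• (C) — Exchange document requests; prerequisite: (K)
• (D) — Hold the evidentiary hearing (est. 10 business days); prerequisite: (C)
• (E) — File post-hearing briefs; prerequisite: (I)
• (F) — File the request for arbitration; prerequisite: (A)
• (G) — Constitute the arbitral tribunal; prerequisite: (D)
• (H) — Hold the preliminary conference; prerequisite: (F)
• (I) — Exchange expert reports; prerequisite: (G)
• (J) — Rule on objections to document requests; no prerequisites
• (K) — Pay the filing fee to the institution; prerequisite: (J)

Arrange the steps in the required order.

(J) → (K) → (C) → (D) → (G) → (I) → (E) → (B) → (A) → (F) → (H)

(J) is the only step with nothing outstanding, so it goes first.
That leaves (K) as the only ready step → (K).
That leaves (C) as the only ready step → (C).
(D) needed (C), now all done → (D).
Next only (G) has its prerequisites met → (G).
(I) needed (G), now all done → (I).
That leaves (E) as the only ready step → (E).
(B) is the only step now ready → (B).
That leaves (A) as the only ready step → (A).
Next only (F) has its prerequisites met → (F).
That leaves (H) as the only ready step → (H).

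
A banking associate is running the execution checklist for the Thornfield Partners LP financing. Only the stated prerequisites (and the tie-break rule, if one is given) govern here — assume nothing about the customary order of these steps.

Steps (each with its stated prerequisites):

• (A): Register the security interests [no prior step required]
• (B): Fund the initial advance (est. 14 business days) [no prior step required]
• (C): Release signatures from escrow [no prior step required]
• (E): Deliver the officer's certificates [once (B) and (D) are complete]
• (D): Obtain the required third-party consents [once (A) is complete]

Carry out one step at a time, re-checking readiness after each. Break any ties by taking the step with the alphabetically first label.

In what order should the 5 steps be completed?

(A), (B) and (C) have no prerequisites; (A) has the earlier label, so (A) is first.
(B), (C) and (D) are all available; (B) has the earlier label → (B).
(C) and (D) are both available; (C) has the earlier label → (C).
(D) needed (A), now all done → (D).
That leaves (E) as the only ready step → (E).

(A), (B), (C), (D), (E)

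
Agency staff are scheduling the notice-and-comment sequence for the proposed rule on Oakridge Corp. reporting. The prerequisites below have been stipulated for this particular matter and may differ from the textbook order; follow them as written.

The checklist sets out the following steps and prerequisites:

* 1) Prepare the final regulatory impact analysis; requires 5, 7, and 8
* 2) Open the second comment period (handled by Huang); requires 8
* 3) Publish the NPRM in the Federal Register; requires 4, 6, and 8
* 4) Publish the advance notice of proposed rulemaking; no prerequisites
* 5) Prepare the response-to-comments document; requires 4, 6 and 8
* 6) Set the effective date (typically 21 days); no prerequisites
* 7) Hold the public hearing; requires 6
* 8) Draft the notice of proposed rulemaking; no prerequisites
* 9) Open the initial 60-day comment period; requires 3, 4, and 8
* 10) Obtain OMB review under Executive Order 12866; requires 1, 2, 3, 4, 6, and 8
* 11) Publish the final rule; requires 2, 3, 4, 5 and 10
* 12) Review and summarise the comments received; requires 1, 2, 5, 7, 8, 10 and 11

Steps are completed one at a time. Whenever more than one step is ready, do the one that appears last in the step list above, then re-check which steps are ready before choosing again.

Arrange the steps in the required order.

8 6 7 4 5 3 9 2 1 10 11 12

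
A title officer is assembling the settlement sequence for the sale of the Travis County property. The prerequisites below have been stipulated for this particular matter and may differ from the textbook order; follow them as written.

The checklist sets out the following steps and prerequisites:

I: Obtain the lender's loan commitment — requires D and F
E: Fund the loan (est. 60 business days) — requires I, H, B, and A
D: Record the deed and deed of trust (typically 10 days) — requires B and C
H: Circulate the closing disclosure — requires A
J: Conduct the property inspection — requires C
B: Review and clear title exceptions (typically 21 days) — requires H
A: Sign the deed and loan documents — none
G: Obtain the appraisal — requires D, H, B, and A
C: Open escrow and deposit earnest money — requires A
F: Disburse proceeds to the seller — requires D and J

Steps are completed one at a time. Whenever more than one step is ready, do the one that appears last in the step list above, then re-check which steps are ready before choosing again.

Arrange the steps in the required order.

A, C, J, H, B, D, F, G, I, E

A has no prerequisites → A first.
Ready: C and H. C is listed later → C.
J now also ready, so the ready set is {J, H}; J is listed later → J.
That leaves H as the only ready step → H.
That leaves B as the only ready step → B.
D needed C and B, now all done → D.
Now F and G have their prerequisites met. F is listed later, so F next.
Ready: G and I. G is listed later → G.
Next only I has its prerequisites met → I.
Next only E has its prerequisites met → E.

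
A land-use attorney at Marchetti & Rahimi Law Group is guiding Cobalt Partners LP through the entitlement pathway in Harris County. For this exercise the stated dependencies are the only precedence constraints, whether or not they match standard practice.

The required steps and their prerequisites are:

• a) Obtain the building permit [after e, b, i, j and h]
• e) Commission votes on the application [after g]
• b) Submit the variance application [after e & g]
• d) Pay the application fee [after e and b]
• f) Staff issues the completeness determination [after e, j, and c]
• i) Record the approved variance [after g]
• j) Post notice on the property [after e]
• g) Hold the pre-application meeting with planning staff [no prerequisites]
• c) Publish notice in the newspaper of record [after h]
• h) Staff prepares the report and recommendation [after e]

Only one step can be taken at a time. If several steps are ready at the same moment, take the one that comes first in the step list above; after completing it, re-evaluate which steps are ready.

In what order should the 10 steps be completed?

g, e, b, d, i, j, h, a, c, f

g has no prerequisites → g first.
Now e and i have their prerequisites met. e is listed earlier, so e next.
Now b, i, j and h have their prerequisites met. b is listed earlier, so b next.
d now also ready, so the ready set is {d, i, j, h}; d is listed earlier → d.
i, j and h are all available; i is listed earlier → i.
Now j and h have their prerequisites met. j is listed earlier, so j next.
That leaves h as the only ready step → h.
Now a and c have their prerequisites met. a is listed earlier, so a next.
c is the only step now ready → c.
f is the only step now ready → f.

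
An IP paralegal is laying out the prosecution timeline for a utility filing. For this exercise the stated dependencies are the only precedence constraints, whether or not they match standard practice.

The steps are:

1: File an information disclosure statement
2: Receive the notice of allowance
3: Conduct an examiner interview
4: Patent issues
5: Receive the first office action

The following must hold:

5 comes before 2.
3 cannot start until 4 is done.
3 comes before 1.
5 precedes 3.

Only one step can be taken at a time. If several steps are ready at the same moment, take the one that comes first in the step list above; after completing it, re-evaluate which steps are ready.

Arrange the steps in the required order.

4, 5, 2, 3, 1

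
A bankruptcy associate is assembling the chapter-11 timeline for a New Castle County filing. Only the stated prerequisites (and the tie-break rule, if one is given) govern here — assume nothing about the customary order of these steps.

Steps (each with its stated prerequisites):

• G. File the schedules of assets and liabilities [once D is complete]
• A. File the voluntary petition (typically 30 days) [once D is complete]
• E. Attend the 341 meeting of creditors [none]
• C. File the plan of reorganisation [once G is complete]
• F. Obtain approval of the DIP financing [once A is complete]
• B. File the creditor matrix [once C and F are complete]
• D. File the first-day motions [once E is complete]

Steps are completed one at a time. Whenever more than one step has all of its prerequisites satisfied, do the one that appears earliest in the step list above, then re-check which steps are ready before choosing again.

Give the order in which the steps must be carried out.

E → D → G → A → C → F → B

E is the only step with nothing outstanding, so it goes first.
D is the only step now ready → D.
Now G and A have their prerequisites met. G is listed earlier, so G next.
C now also ready, so the ready set is {A, C}; A is listed earlier → A.
F now also ready, so the ready set is {C, F}; C is listed earlier → C.
F needed A, now all done → F.
Next only B has its prerequisites met → B.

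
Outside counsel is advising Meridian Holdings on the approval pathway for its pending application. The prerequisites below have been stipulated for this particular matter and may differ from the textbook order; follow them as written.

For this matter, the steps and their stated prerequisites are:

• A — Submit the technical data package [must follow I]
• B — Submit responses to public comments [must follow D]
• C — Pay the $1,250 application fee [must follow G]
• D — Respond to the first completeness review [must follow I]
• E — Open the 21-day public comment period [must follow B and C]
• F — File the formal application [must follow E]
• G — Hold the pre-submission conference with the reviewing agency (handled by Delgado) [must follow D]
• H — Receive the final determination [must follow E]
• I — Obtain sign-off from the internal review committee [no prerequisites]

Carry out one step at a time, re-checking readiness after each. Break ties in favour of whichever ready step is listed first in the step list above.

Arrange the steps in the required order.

I has no prerequisites → I first.
Now A and D have their prerequisites met. A is listed earlier, so A next.
D needed I, now all done → D.
Ready: B and G. B is listed earlier → B.
G is the only step now ready → G.
Next only C has its prerequisites met → C.
That leaves E as the only ready step → E.
F and H are both available; F is listed earlier → F.
H needed E, now all done → H.

I, A, D, B, G, C, E, F, H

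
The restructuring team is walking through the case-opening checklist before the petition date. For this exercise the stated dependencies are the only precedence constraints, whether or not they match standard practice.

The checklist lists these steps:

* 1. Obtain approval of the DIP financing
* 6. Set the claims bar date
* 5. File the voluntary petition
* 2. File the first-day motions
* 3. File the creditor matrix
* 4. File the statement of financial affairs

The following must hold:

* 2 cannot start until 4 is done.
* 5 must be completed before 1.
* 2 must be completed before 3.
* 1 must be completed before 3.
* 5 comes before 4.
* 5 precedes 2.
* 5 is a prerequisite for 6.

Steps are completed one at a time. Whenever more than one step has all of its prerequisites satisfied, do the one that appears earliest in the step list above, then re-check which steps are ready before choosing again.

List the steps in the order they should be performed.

5, 1, 6, 4, 2, 3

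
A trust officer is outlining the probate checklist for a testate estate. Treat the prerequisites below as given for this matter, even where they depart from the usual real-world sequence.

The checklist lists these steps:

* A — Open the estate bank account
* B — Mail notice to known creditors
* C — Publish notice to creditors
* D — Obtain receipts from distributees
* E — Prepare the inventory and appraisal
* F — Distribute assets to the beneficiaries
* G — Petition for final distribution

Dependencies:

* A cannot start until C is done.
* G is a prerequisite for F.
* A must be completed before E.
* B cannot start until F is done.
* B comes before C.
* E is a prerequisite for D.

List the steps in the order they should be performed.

G has no prerequisites → G first.
That leaves F as the only ready step → F.
That leaves B as the only ready step → B.
C needed B, now all done → C.
A needed C, now all done → A.
E needed A, now all done → E.
D is the only step now ready → D.

G, F, B, C, A, E, D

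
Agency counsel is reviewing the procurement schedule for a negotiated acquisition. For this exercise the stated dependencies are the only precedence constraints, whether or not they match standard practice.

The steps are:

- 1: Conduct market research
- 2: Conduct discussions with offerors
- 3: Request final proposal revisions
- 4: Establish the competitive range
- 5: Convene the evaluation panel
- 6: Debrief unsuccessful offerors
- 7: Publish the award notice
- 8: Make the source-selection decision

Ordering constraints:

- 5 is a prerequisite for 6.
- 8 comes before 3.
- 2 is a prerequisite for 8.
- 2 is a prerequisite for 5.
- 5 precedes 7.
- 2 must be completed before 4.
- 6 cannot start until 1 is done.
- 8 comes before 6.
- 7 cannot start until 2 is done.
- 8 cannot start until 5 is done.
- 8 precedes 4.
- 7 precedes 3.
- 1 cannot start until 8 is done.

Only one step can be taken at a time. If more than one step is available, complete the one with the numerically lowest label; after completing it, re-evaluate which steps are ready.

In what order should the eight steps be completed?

2, 5, 7, 8, 1, 3, 4, 6

2 has no prerequisites → 2 first.
5 needed 2, now all done → 5.
Ready: 7 and 8. 7 has the earlier label → 7.
Next only 8 has its prerequisites met → 8.
Now 1, 3 and 4 have their prerequisites met. 1 has the earlier label, so 1 next.
3, 4 and 6 are all available; 3 has the earlier label → 3.
Now 4 and 6 have their prerequisites met. 4 has the earlier label, so 4 next.
6 needed 1, 5 and 8, now all done → 6.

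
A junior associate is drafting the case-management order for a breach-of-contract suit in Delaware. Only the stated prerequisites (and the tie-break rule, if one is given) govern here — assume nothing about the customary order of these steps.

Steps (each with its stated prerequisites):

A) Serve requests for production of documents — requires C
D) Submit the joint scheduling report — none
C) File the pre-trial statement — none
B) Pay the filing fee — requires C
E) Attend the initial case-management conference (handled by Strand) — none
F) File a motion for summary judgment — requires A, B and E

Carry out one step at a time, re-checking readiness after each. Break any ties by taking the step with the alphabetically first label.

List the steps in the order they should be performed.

C → A → B → D → E → F

Nothing is required for C, D and E. C has the earlier label → C first.
A, B, D and E are all available; A has the earlier label → A.
Now B, D and E have their prerequisites met. B has the earlier label, so B next.
D and E are both available; D has the earlier label → D.
E is the only step now ready → E.
Next only F has its prerequisites met → F.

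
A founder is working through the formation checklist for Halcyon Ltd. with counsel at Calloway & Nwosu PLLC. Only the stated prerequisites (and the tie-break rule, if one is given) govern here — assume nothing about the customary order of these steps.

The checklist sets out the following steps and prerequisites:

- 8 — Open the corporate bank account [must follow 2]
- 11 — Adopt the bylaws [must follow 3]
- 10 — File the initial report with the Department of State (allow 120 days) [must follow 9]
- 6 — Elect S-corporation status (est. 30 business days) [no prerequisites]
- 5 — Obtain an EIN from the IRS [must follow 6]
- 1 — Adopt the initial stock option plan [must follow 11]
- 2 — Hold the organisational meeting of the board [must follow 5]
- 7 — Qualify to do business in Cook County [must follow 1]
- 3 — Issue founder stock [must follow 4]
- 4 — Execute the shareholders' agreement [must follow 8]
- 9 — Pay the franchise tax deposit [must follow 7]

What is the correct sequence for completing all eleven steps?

Only 6 has no prerequisites, so it is first.
5 needed 6, now all done → 5.
That leaves 2 as the only ready step → 2.
8 needed 2, now all done → 8.
4 needed 8, now all done → 4.
3 needed 4, now all done → 3.
That leaves 11 as the only ready step → 11.
1 needed 11, now all done → 1.
7 needed 1, now all done → 7.
That leaves 9 as the only ready step → 9.
10 is the only step now ready → 10.

6, 5, 2, 8, 4, 3, 11, 1, 7, 9, 10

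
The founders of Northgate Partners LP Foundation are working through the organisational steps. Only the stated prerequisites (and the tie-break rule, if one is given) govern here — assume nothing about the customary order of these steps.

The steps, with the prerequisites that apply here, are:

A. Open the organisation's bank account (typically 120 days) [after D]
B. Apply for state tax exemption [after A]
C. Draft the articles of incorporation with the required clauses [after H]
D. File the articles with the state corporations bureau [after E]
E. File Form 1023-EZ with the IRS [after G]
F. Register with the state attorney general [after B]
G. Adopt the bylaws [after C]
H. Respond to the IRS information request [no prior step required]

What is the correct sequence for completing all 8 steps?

H, C, G, E, D, A, B, F

Only H has no prerequisites, so it is first.
That leaves C as the only ready step → C.
G needed C, now all done → G.
E is the only step now ready → E.
D is the only step now ready → D.
A is the only step now ready → A.
B is the only step now ready → B.
F needed B, now all done → F.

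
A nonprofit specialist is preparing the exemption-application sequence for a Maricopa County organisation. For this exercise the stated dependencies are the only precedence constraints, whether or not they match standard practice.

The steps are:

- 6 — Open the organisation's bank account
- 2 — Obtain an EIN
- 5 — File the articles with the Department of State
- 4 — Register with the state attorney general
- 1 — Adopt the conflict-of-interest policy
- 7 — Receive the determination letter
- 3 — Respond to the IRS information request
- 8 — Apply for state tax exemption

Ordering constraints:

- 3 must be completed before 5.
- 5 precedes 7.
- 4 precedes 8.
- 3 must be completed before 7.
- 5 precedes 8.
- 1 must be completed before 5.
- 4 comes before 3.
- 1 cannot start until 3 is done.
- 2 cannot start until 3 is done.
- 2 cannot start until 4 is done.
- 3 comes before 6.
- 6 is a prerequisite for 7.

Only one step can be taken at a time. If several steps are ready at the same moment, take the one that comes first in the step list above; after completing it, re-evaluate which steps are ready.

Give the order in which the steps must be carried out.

Only 4 has no prerequisites, so it is first.
Next only 3 has its prerequisites met → 3.
Ready: 6, 2 and 1. 6 is listed earlier → 6.
Ready: 2 and 1. 2 is listed earlier → 2.
1 needed 3, now all done → 1.
5 is the only step now ready → 5.
Now 7 and 8 have their prerequisites met. 7 is listed earlier, so 7 next.
Next only 8 has its prerequisites met → 8.

4, 3, 6, 2, 1, 5, 7, 8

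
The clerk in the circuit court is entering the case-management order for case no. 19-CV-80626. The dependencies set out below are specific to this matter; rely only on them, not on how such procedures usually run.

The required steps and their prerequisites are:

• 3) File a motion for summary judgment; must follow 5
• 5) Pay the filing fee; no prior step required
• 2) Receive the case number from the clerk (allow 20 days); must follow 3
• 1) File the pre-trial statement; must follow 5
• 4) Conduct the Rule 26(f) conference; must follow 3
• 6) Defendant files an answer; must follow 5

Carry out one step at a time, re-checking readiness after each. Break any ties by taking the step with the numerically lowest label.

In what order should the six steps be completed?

5, 1, 3, 2, 4, 6

5 is the only step with nothing outstanding, so it goes first.
Now 1, 3 and 6 have their prerequisites met. 1 has the earlier label, so 1 next.
Ready: 3 and 6. 3 has the earlier label → 3.
2 and 4 now also ready, so the ready set is {2, 4, 6}; 2 has the earlier label → 2.
Now 4 and 6 have their prerequisites met. 4 has the earlier label, so 4 next.
6 needed 5, now all done → 6.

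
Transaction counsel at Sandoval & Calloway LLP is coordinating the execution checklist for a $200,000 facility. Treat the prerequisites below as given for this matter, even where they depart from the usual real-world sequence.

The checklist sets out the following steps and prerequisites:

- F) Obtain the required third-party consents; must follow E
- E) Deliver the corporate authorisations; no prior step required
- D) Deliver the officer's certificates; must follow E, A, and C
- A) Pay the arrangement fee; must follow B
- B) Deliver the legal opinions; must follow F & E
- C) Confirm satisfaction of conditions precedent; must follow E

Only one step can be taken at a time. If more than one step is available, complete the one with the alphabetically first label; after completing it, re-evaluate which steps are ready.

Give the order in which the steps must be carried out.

E, C, F, B, A, D

E has no prerequisites → E first.
Ready: C and F. C has the earlier label → C.
Next only F has its prerequisites met → F.
B needed E and F, now all done → B.
Next only A has its prerequisites met → A.
That leaves D as the only ready step → D.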